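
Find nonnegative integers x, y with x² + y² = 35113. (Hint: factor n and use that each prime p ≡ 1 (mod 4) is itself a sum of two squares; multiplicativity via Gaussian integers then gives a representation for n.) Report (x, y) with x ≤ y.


Step 1: Factor n = 35113 = 13 · 37 · 73.
Step 2: Check the mod-4 condition on each prime factor: 13 ≡ 1 (mod 4), exponent 1; 37 ≡ 1 (mod 4), exponent 1; 73 ≡ 1 (mod 4), exponent 1.
All primes ≡ 3 (mod 4) appear to even exponent (or don't appear), so by the two-squares theorem n IS expressible as a sum of two squares.
Step 3: Build a representation. Here n = 13 · 37 · 73 is a product of primes ≡ 1 (mod 4). Each prime p ≡ 1 (mod 4) is itself a sum of two squares; find a² by testing p − a² for a perfect square:
  13: 13 − 1² = 12, 13 − 2² = 9 = 3² ⇒ 13 = 2² + 3².
  37: 37 − 1² = 36 = 6² ⇒ 37 = 1² + 6².
  73: 73 − 1² = 72, 73 − 2² = 69, 73 − 3² = 64 = 8² ⇒ 73 = 3² + 8².
  Combine using the Brahmagupta–Fibonacci identity (a² + b²)(c² + d²) = (ac − bd)² + (ad + bc)² = (ac + bd)² + (ad − bc)²:
  13 · 37 = 481: from (2² + 3²)(1² + 6²), take (2·1 − 3·6, 2·6 + 3·1) = (2 − 18, 12 + 3) = (-16, 15); dropping signs (only squares matter) gives (16, 15); check 16² + 15² = 256 + 225 = 481 ✓.
  481 · 73 = 35113: from (16² + 15²)(3² + 8²), take (16·3 − 15·8, 16·8 + 15·3) = (48 − 120, 128 + 45) = (-72, 173); dropping signs (only squares matter) gives (72, 173); check 72² + 173² = 5184 + 29929 = 35113 ✓.
Step 4: Order so x ≤ y and verify: 72² + 173² = 5184 + 29929 = 35113 = n. ✓

n = 35113 = 72² + 173² (one valid representation with x ≤ y).


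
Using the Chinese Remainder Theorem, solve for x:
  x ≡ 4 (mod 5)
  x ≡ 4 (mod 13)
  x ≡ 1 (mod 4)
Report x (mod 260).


Moduli 5, 13, 4 are pairwise coprime; by CRT there is a unique solution modulo M = 5 · 13 · 4 = 260.
Solve pairwise, accumulating the modulus:
  Start with x ≡ 4 (mod 5).
  Combine with x ≡ 4 (mod 13): since gcd(5, 13) = 1, we get a unique residue mod 65.
    Write x = 4 + 5·t and substitute into x ≡ 4 (mod 13): 5·t ≡ 4 − 4 = 0 (mod 13).
    The inverse of 5 mod 13 is 8 (since 5·8 = 40 = 3·13 + 1), so t ≡ 8·0 = 0 ≡ 0 (mod 13).
    Then x = 4 + 5·0 = 4, valid modulo lcm(5, 13) = 65: x ≡ 4 (mod 65).
  Combine with x ≡ 1 (mod 4): since gcd(65, 4) = 1, we get a unique residue mod 260.
    Write x = 4 + 65·t and substitute into x ≡ 1 (mod 4): 65·t ≡ 1 − 4 = -3 (mod 4).
    Reduce coefficients mod 4: 1·t ≡ 1 (mod 4).
    So t ≡ 1 (mod 4).
    Then x = 4 + 65·1 = 69, valid modulo lcm(65, 4) = 260: x ≡ 69 (mod 260).
Verify: 69 mod 5 = 4 ✓, 69 mod 13 = 4 ✓, 69 mod 4 = 1 ✓.

x ≡ 69 (mod 260).


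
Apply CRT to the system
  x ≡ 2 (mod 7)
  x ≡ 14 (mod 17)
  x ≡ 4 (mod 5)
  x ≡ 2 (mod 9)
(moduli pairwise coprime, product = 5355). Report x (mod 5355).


Product of moduli M = 7 · 17 · 5 · 9 = 5355.
Merge one congruence at a time:
  Start: x ≡ 2 (mod 7).
  Combine with x ≡ 14 (mod 17); new modulus lcm = 119.
    Write x = 2 + 7·t and substitute into x ≡ 14 (mod 17): 7·t ≡ 14 − 2 = 12 (mod 17).
    The inverse of 7 mod 17 is 5 (since 7·5 = 35 = 2·17 + 1), so t ≡ 5·12 = 60 ≡ 9 (mod 17).
    Then x = 2 + 7·9 = 65, valid modulo lcm(7, 17) = 119: x ≡ 65 (mod 119).
  Combine with x ≡ 4 (mod 5); new modulus lcm = 595.
    Write x = 65 + 119·t and substitute into x ≡ 4 (mod 5): 119·t ≡ 4 − 65 = -61 (mod 5).
    Reduce coefficients mod 5: 4·t ≡ 4 (mod 5).
    The inverse of 4 mod 5 is 4 (since 4·4 = 16 = 3·5 + 1), so t ≡ 4·4 = 16 ≡ 1 (mod 5).
    Then x = 65 + 119·1 = 184, valid modulo lcm(119, 5) = 595: x ≡ 184 (mod 595).
  Combine with x ≡ 2 (mod 9); new modulus lcm = 5355.
    Write x = 184 + 595·t and substitute into x ≡ 2 (mod 9): 595·t ≡ 2 − 184 = -182 (mod 9).
    Reduce coefficients mod 9: 1·t ≡ 7 (mod 9).
    So t ≡ 7 (mod 9).
    Then x = 184 + 595·7 = 4349, valid modulo lcm(595, 9) = 5355: x ≡ 4349 (mod 5355).
Verify against each original: 4349 mod 7 = 2, 4349 mod 17 = 14, 4349 mod 5 = 4, 4349 mod 9 = 2.

x ≡ 4349 (mod 5355).


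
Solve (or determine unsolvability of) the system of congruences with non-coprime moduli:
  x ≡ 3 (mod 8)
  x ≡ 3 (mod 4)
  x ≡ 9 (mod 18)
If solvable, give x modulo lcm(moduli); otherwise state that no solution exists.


Moduli 8, 4, 18 are not pairwise coprime, so CRT works modulo lcm(m_i) when all pairwise compatibility conditions hold.
Pairwise compatibility: gcd(m_i, m_j) must divide a_i - a_j for every pair.
Merge one congruence at a time:
  Start: x ≡ 3 (mod 8).
  Combine with x ≡ 3 (mod 4): gcd(8, 4) = 4; 3 - 3 = 0, which IS divisible by 4, so compatible.
    Write x = 3 + 8·t and substitute into x ≡ 3 (mod 4): 8·t ≡ 3 − 3 = 0 (mod 4).
    Divide the congruence (and modulus) by g = 4: 2·t ≡ 0 (mod 1).
    Modulo 1 every t works; take t = 0.
    Then x = 3 + 8·0 = 3, valid modulo lcm(8, 4) = 8: x ≡ 3 (mod 8).
  Combine with x ≡ 9 (mod 18): gcd(8, 18) = 2; 9 - 3 = 6, which IS divisible by 2, so compatible.
    Write x = 3 + 8·t and substitute into x ≡ 9 (mod 18): 8·t ≡ 9 − 3 = 6 (mod 18).
    Divide the congruence (and modulus) by g = 2: 4·t ≡ 3 (mod 9).
    The inverse of 4 mod 9 is 7 (since 4·7 = 28 = 3·9 + 1), so t ≡ 7·3 = 21 ≡ 3 (mod 9).
    Then x = 3 + 8·3 = 27, valid modulo lcm(8, 18) = 72: x ≡ 27 (mod 72).
Verify: 27 mod 8 = 3, 27 mod 4 = 3, 27 mod 18 = 9.

x ≡ 27 (mod 72).


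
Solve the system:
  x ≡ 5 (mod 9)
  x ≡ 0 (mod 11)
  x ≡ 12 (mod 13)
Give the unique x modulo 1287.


Moduli 9, 11, 13 are pairwise coprime; by CRT there is a unique solution modulo M = 9 · 11 · 13 = 1287.
Solve pairwise, accumulating the modulus:
  Start with x ≡ 5 (mod 9).
  Combine with x ≡ 0 (mod 11): since gcd(9, 11) = 1, we get a unique residue mod 99.
    Write x = 5 + 9·t and substitute into x ≡ 0 (mod 11): 9·t ≡ 0 − 5 = -5 (mod 11).
    Reduce coefficients mod 11: 9·t ≡ 6 (mod 11).
    The inverse of 9 mod 11 is 5 (since 9·5 = 45 = 4·11 + 1), so t ≡ 5·6 = 30 ≡ 8 (mod 11).
    Then x = 5 + 9·8 = 77, valid modulo lcm(9, 11) = 99: x ≡ 77 (mod 99).
  Combine with x ≡ 12 (mod 13): since gcd(99, 13) = 1, we get a unique residue mod 1287.
    Write x = 77 + 99·t and substitute into x ≡ 12 (mod 13): 99·t ≡ 12 − 77 = -65 (mod 13).
    Reduce coefficients mod 13: 8·t ≡ 0 (mod 13).
    The inverse of 8 mod 13 is 5 (since 8·5 = 40 = 3·13 + 1), so t ≡ 5·0 = 0 ≡ 0 (mod 13).
    Then x = 77 + 99·0 = 77, valid modulo lcm(99, 13) = 1287: x ≡ 77 (mod 1287).
Verify: 77 mod 9 = 5 ✓, 77 mod 11 = 0 ✓, 77 mod 13 = 12 ✓.

x ≡ 77 (mod 1287).


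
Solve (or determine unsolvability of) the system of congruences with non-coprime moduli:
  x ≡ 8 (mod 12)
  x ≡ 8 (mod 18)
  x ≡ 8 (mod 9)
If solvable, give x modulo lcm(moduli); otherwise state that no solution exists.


Moduli 12, 18, 9 are not pairwise coprime, so CRT works modulo lcm(m_i) when all pairwise compatibility conditions hold.
Pairwise compatibility: gcd(m_i, m_j) must divide a_i - a_j for every pair.
Merge one congruence at a time:
  Start: x ≡ 8 (mod 12).
  Combine with x ≡ 8 (mod 18): gcd(12, 18) = 6; 8 - 8 = 0, which IS divisible by 6, so compatible.
    Write x = 8 + 12·t and substitute into x ≡ 8 (mod 18): 12·t ≡ 8 − 8 = 0 (mod 18).
    Divide the congruence (and modulus) by g = 6: 2·t ≡ 0 (mod 3).
    The inverse of 2 mod 3 is 2 (since 2·2 = 4 = 1·3 + 1), so t ≡ 2·0 = 0 ≡ 0 (mod 3).
    Then x = 8 + 12·0 = 8, valid modulo lcm(12, 18) = 36: x ≡ 8 (mod 36).
  Combine with x ≡ 8 (mod 9): gcd(36, 9) = 9; 8 - 8 = 0, which IS divisible by 9, so compatible.
    Write x = 8 + 36·t and substitute into x ≡ 8 (mod 9): 36·t ≡ 8 − 8 = 0 (mod 9).
    Divide the congruence (and modulus) by g = 9: 4·t ≡ 0 (mod 1).
    Modulo 1 every t works; take t = 0.
    Then x = 8 + 36·0 = 8, valid modulo lcm(36, 9) = 36: x ≡ 8 (mod 36).
Verify: 8 mod 12 = 8, 8 mod 18 = 8, 8 mod 9 = 8.

x ≡ 8 (mod 36).


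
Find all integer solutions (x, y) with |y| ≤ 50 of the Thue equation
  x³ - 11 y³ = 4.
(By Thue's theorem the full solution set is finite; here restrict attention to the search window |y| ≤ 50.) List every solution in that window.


The equation is x³ - 11y³ = 4. For fixed y, x³ = 11·y³ + 4, so a solution requires the RHS to be a perfect cube.
Strategy: iterate y from -50 to 50, compute RHS = 11·y³ + 4, and check whether it is a (positive or negative) perfect cube.
Check small values of y:
  y = 0: RHS = 4 is not a perfect cube.
  y = 1: RHS = 15 is not a perfect cube.
  y = -1: RHS = -7 is not a perfect cube.
  y = 2: RHS = 92 is not a perfect cube.
  y = -2: RHS = -84 is not a perfect cube.
  y = 3: RHS = 301 is not a perfect cube.
  y = -3: RHS = -293 is not a perfect cube.
Continuing the search up to |y| = 50 finds no solutions either.
No (x, y) in the scanned range satisfies the equation.

No integer solutions with |y| ≤ 50.


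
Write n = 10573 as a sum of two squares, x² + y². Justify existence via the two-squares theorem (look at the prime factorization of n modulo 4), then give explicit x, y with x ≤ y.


Step 1: Factor n = 10573 = 97 · 109.
Step 2: Check the mod-4 condition on each prime factor: 97 ≡ 1 (mod 4), exponent 1; 109 ≡ 1 (mod 4), exponent 1.
All primes ≡ 3 (mod 4) appear to even exponent (or don't appear), so by the two-squares theorem n IS expressible as a sum of two squares.
Step 3: Build a representation. Here n = 97 · 109 is a product of primes ≡ 1 (mod 4). Each prime p ≡ 1 (mod 4) is itself a sum of two squares; find a² by testing p − a² for a perfect square:
  97: 97 − 1² = 96, 97 − 2² = 93, 97 − 3² = 88, 97 − 4² = 81 = 9² ⇒ 97 = 4² + 9².
  109: 109 − 1² = 108, 109 − 2² = 105, 109 − 3² = 100 = 10² ⇒ 109 = 3² + 10².
  Combine using the Brahmagupta–Fibonacci identity (a² + b²)(c² + d²) = (ac − bd)² + (ad + bc)² = (ac + bd)² + (ad − bc)²:
  97 · 109 = 10573: from (4² + 9²)(3² + 10²), take (4·3 − 9·10, 4·10 + 9·3) = (12 − 90, 40 + 27) = (-78, 67); dropping signs (only squares matter) gives (78, 67); check 78² + 67² = 6084 + 4489 = 10573 ✓.
Step 4: Order so x ≤ y and verify: 67² + 78² = 4489 + 6084 = 10573 = n. ✓

n = 10573 = 67² + 78² (one valid representation with x ≤ y).


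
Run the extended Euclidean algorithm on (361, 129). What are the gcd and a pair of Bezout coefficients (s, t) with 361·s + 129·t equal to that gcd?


Euclidean algorithm on (361, 129) — divide until remainder is 0:
  361 = 2 · 129 + 103
  129 = 1 · 103 + 26
  103 = 3 · 26 + 25
  26 = 1 · 25 + 1
  25 = 25 · 1 + 0
gcd(361, 129) = 1.
Track Bezout coefficients alongside the remainders: start with r₀ = 361 = a·1 + b·0 (s = 1, t = 0) and r₁ = 129 = a·0 + b·1 (s = 0, t = 1); each new remainder r_{k+1} = r_{k-1} − q_k·r_k inherits s_{k+1} = s_{k-1} − q_k·s_k, t_{k+1} = t_{k-1} − q_k·t_k, so r_k = a·s_k + b·t_k at every step:
  q = 2: r = 103, s = 1 − 2·0 = 1, t = 0 − 2·1 = -2  (check: 361·1 + 129·(-2) = 103)
  q = 1: r = 26, s = 0 − 1·1 = -1, t = 1 − 1·(-2) = 3  (check: 361·(-1) + 129·3 = 26)
  q = 3: r = 25, s = 1 − 3·(-1) = 4, t = -2 − 3·3 = -11  (check: 361·4 + 129·(-11) = 25)
  q = 1: r = 1, s = -1 − 1·4 = -5, t = 3 − 1·(-11) = 14  (check: 361·(-5) + 129·14 = 1)
The row with r = 1 (the gcd) gives the Bezout coefficients s = -5, t = 14.
Result: 361 · (-5) + 129 · (14) = 1.

gcd(361, 129) = 1; s = -5, t = 14 (check: 361·(-5) + 129·14 = 1).


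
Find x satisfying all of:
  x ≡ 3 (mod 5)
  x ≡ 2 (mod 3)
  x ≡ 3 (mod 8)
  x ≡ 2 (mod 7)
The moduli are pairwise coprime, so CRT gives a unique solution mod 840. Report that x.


Product of moduli M = 5 · 3 · 8 · 7 = 840.
Merge one congruence at a time:
  Start: x ≡ 3 (mod 5).
  Combine with x ≡ 2 (mod 3); new modulus lcm = 15.
    Write x = 3 + 5·t and substitute into x ≡ 2 (mod 3): 5·t ≡ 2 − 3 = -1 (mod 3).
    Reduce coefficients mod 3: 2·t ≡ 2 (mod 3).
    The inverse of 2 mod 3 is 2 (since 2·2 = 4 = 1·3 + 1), so t ≡ 2·2 = 4 ≡ 1 (mod 3).
    Then x = 3 + 5·1 = 8, valid modulo lcm(5, 3) = 15: x ≡ 8 (mod 15).
  Combine with x ≡ 3 (mod 8); new modulus lcm = 120.
    Write x = 8 + 15·t and substitute into x ≡ 3 (mod 8): 15·t ≡ 3 − 8 = -5 (mod 8).
    Reduce coefficients mod 8: 7·t ≡ 3 (mod 8).
    The inverse of 7 mod 8 is 7 (since 7·7 = 49 = 6·8 + 1), so t ≡ 7·3 = 21 ≡ 5 (mod 8).
    Then x = 8 + 15·5 = 83, valid modulo lcm(15, 8) = 120: x ≡ 83 (mod 120).
  Combine with x ≡ 2 (mod 7); new modulus lcm = 840.
    Write x = 83 + 120·t and substitute into x ≡ 2 (mod 7): 120·t ≡ 2 − 83 = -81 (mod 7).
    Reduce coefficients mod 7: 1·t ≡ 3 (mod 7).
    So t ≡ 3 (mod 7).
    Then x = 83 + 120·3 = 443, valid modulo lcm(120, 7) = 840: x ≡ 443 (mod 840).
Verify against each original: 443 mod 5 = 3, 443 mod 3 = 2, 443 mod 8 = 3, 443 mod 7 = 2.

x ≡ 443 (mod 840).


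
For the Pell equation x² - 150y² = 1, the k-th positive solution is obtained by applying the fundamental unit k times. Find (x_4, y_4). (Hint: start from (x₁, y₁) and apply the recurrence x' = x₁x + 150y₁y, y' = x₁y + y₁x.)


Step 1: Find the fundamental solution (x₁, y₁) of x² - 150y² = 1.
  Expand √150 as a continued fraction. a₀ = ⌊√150⌋ = 12; iterate m_{k+1} = d_k·a_k − m_k, d_{k+1} = (150 − m_{k+1}²)/d_k, a_{k+1} = ⌊(a₀ + m_{k+1})/d_{k+1}⌋ (starting m₀ = 0, d₀ = 1), with convergents p_k = a_k·p_{k-1} + p_{k-2}, q_k = a_k·q_{k-1} + q_{k-2} (p₋₁ = 1, q₋₁ = 0):
  k = 0: a₀ = 12; p₀/q₀ = 12/1; p₀² − 150·q₀² = 144 − 150 = -6.
  k = 1: m = 12, d = 6, a = ⌊(12 + 12)/6⌋ = 4; p/q = (4·12 + 1)/(4·1 + 0) = 49/4; p² − 150·q² = 2401 − 2400 = 1.
  The first convergent with p² − 150·q² = 1 gives the fundamental solution (x₁, y₁) = (49, 4).
Step 2: Apply the recurrence (x_{n+1}, y_{n+1}) = (x₁x_n + 150y₁y_n, x₁y_n + y₁x_n) repeatedly.
  From (x_1, y_1) = (49, 4): x_2 = 49·49 + 150·4·4 = 4801; y_2 = 49·4 + 4·49 = 392.
  From (x_2, y_2) = (4801, 392): x_3 = 49·4801 + 150·4·392 = 470449; y_3 = 49·392 + 4·4801 = 38412.
  From (x_3, y_3) = (470449, 38412): x_4 = 49·470449 + 150·4·38412 = 46099201; y_4 = 49·38412 + 4·470449 = 3763984.
Step 3: Verify x_4² - 150·y_4² = 2125136332838401 - 2125136332838400 = 1 (should be 1). ✓

(x_1, y_1) = (49, 4); (x_4, y_4) = (46099201, 3763984).


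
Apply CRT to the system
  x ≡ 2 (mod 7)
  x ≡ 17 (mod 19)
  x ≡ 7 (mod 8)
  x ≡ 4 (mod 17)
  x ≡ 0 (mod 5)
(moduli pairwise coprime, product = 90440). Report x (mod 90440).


Product of moduli M = 7 · 19 · 8 · 17 · 5 = 90440.
Merge one congruence at a time:
  Start: x ≡ 2 (mod 7).
  Combine with x ≡ 17 (mod 19); new modulus lcm = 133.
    Write x = 2 + 7·t and substitute into x ≡ 17 (mod 19): 7·t ≡ 17 − 2 = 15 (mod 19).
    The inverse of 7 mod 19 is 11 (since 7·11 = 77 = 4·19 + 1), so t ≡ 11·15 = 165 ≡ 13 (mod 19).
    Then x = 2 + 7·13 = 93, valid modulo lcm(7, 19) = 133: x ≡ 93 (mod 133).
  Combine with x ≡ 7 (mod 8); new modulus lcm = 1064.
    Write x = 93 + 133·t and substitute into x ≡ 7 (mod 8): 133·t ≡ 7 − 93 = -86 (mod 8).
    Reduce coefficients mod 8: 5·t ≡ 2 (mod 8).
    The inverse of 5 mod 8 is 5 (since 5·5 = 25 = 3·8 + 1), so t ≡ 5·2 = 10 ≡ 2 (mod 8).
    Then x = 93 + 133·2 = 359, valid modulo lcm(133, 8) = 1064: x ≡ 359 (mod 1064).
  Combine with x ≡ 4 (mod 17); new modulus lcm = 18088.
    Write x = 359 + 1064·t and substitute into x ≡ 4 (mod 17): 1064·t ≡ 4 − 359 = -355 (mod 17).
    Reduce coefficients mod 17: 10·t ≡ 2 (mod 17).
    The inverse of 10 mod 17 is 12 (since 10·12 = 120 = 7·17 + 1), so t ≡ 12·2 = 24 ≡ 7 (mod 17).
    Then x = 359 + 1064·7 = 7807, valid modulo lcm(1064, 17) = 18088: x ≡ 7807 (mod 18088).
  Combine with x ≡ 0 (mod 5); new modulus lcm = 90440.
    Write x = 7807 + 18088·t and substitute into x ≡ 0 (mod 5): 18088·t ≡ 0 − 7807 = -7807 (mod 5).
    Reduce coefficients mod 5: 3·t ≡ 3 (mod 5).
    The inverse of 3 mod 5 is 2 (since 3·2 = 6 = 1·5 + 1), so t ≡ 2·3 = 6 ≡ 1 (mod 5).
    Then x = 7807 + 18088·1 = 25895, valid modulo lcm(18088, 5) = 90440: x ≡ 25895 (mod 90440).
Verify against each original: 25895 mod 7 = 2, 25895 mod 19 = 17, 25895 mod 8 = 7, 25895 mod 17 = 4, 25895 mod 5 = 0.

x ≡ 25895 (mod 90440).


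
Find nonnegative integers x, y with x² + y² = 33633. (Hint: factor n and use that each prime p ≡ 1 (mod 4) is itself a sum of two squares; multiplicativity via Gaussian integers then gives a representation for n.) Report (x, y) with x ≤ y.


Step 1: Factor n = 33633 = 3^2 · 37 · 101.
Step 2: Check the mod-4 condition on each prime factor: 3 ≡ 3 (mod 4), exponent 2 (must be even); 37 ≡ 1 (mod 4), exponent 1; 101 ≡ 1 (mod 4), exponent 1.
All primes ≡ 3 (mod 4) appear to even exponent (or don't appear), so by the two-squares theorem n IS expressible as a sum of two squares.
Step 3: Build a representation. Group n = k² · m with k = 3 and m = 37 · 101 = 3737 (a product of primes ≡ 1 (mod 4)); a representation of m scales to one of n via (k·x)² + (k·y)² = k²(x² + y²). Each prime p ≡ 1 (mod 4) is itself a sum of two squares; find a² by testing p − a² for a perfect square:
  37: 37 − 1² = 36 = 6² ⇒ 37 = 1² + 6².
  101: 101 − 1² = 100 = 10² ⇒ 101 = 1² + 10².
  Combine using the Brahmagupta–Fibonacci identity (a² + b²)(c² + d²) = (ac − bd)² + (ad + bc)² = (ac + bd)² + (ad − bc)²:
  37 · 101 = 3737: from (1² + 6²)(1² + 10²), take (1·1 − 6·10, 1·10 + 6·1) = (1 − 60, 10 + 6) = (-59, 16); dropping signs (only squares matter) gives (59, 16); check 59² + 16² = 3481 + 256 = 3737 ✓.
  Scale by k = 3: (3·59, 3·16) = (177, 48).
Step 4: Order so x ≤ y and verify: 48² + 177² = 2304 + 31329 = 33633 = n. ✓

n = 33633 = 48² + 177² (one valid representation with x ≤ y).


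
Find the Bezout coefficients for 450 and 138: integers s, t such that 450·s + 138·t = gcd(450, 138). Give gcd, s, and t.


Euclidean algorithm on (450, 138) — divide until remainder is 0:
  450 = 3 · 138 + 36
  138 = 3 · 36 + 30
  36 = 1 · 30 + 6
  30 = 5 · 6 + 0
gcd(450, 138) = 6.
Track Bezout coefficients alongside the remainders: start with r₀ = 450 = a·1 + b·0 (s = 1, t = 0) and r₁ = 138 = a·0 + b·1 (s = 0, t = 1); each new remainder r_{k+1} = r_{k-1} − q_k·r_k inherits s_{k+1} = s_{k-1} − q_k·s_k, t_{k+1} = t_{k-1} − q_k·t_k, so r_k = a·s_k + b·t_k at every step:
  q = 3: r = 36, s = 1 − 3·0 = 1, t = 0 − 3·1 = -3  (check: 450·1 + 138·(-3) = 36)
  q = 3: r = 30, s = 0 − 3·1 = -3, t = 1 − 3·(-3) = 10  (check: 450·(-3) + 138·10 = 30)
  q = 1: r = 6, s = 1 − 1·(-3) = 4, t = -3 − 1·10 = -13  (check: 450·4 + 138·(-13) = 6)
The row with r = 6 (the gcd) gives the Bezout coefficients s = 4, t = -13.
Result: 450 · (4) + 138 · (-13) = 6.

gcd(450, 138) = 6; s = 4, t = -13 (check: 450·4 + 138·(-13) = 6).


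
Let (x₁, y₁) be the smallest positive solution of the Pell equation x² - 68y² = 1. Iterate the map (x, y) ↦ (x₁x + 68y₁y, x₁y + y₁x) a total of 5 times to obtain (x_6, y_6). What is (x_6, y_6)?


Step 1: Find the fundamental solution (x₁, y₁) of x² - 68y² = 1.
  Expand √68 as a continued fraction. a₀ = ⌊√68⌋ = 8; iterate m_{k+1} = d_k·a_k − m_k, d_{k+1} = (68 − m_{k+1}²)/d_k, a_{k+1} = ⌊(a₀ + m_{k+1})/d_{k+1}⌋ (starting m₀ = 0, d₀ = 1), with convergents p_k = a_k·p_{k-1} + p_{k-2}, q_k = a_k·q_{k-1} + q_{k-2} (p₋₁ = 1, q₋₁ = 0):
  k = 0: a₀ = 8; p₀/q₀ = 8/1; p₀² − 68·q₀² = 64 − 68 = -4.
  k = 1: m = 8, d = 4, a = ⌊(8 + 8)/4⌋ = 4; p/q = (4·8 + 1)/(4·1 + 0) = 33/4; p² − 68·q² = 1089 − 1088 = 1.
  The first convergent with p² − 68·q² = 1 gives the fundamental solution (x₁, y₁) = (33, 4).
Step 2: Apply the recurrence (x_{n+1}, y_{n+1}) = (x₁x_n + 68y₁y_n, x₁y_n + y₁x_n) repeatedly.
  From (x_1, y_1) = (33, 4): x_2 = 33·33 + 68·4·4 = 2177; y_2 = 33·4 + 4·33 = 264.
  From (x_2, y_2) = (2177, 264): x_3 = 33·2177 + 68·4·264 = 143649; y_3 = 33·264 + 4·2177 = 17420.
  From (x_3, y_3) = (143649, 17420): x_4 = 33·143649 + 68·4·17420 = 9478657; y_4 = 33·17420 + 4·143649 = 1149456.
  From (x_4, y_4) = (9478657, 1149456): x_5 = 33·9478657 + 68·4·1149456 = 625447713; y_5 = 33·1149456 + 4·9478657 = 75846676.
  From (x_5, y_5) = (625447713, 75846676): x_6 = 33·625447713 + 68·4·75846676 = 41270070401; y_6 = 33·75846676 + 4·625447713 = 5004731160.
Step 3: Verify x_6² - 68·y_6² = 1703218710903496300801 - 1703218710903496300800 = 1 (should be 1). ✓

(x_1, y_1) = (33, 4); (x_6, y_6) = (41270070401, 5004731160).


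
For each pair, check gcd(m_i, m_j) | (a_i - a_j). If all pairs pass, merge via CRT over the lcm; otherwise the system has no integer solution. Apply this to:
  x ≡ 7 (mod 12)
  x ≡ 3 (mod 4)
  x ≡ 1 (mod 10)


Moduli 12, 4, 10 are not pairwise coprime, so CRT works modulo lcm(m_i) when all pairwise compatibility conditions hold.
Pairwise compatibility: gcd(m_i, m_j) must divide a_i - a_j for every pair.
Merge one congruence at a time:
  Start: x ≡ 7 (mod 12).
  Combine with x ≡ 3 (mod 4): gcd(12, 4) = 4; 3 - 7 = -4, which IS divisible by 4, so compatible.
    Write x = 7 + 12·t and substitute into x ≡ 3 (mod 4): 12·t ≡ 3 − 7 = -4 (mod 4).
    Divide the congruence (and modulus) by g = 4: 3·t ≡ -1 (mod 1).
    Modulo 1 every t works; take t = 0.
    Then x = 7 + 12·0 = 7, valid modulo lcm(12, 4) = 12: x ≡ 7 (mod 12).
  Combine with x ≡ 1 (mod 10): gcd(12, 10) = 2; 1 - 7 = -6, which IS divisible by 2, so compatible.
    Write x = 7 + 12·t and substitute into x ≡ 1 (mod 10): 12·t ≡ 1 − 7 = -6 (mod 10).
    Divide the congruence (and modulus) by g = 2: 6·t ≡ -3 (mod 5).
    Reduce coefficients mod 5: 1·t ≡ 2 (mod 5).
    So t ≡ 2 (mod 5).
    Then x = 7 + 12·2 = 31, valid modulo lcm(12, 10) = 60: x ≡ 31 (mod 60).
Verify: 31 mod 12 = 7, 31 mod 4 = 3, 31 mod 10 = 1.

x ≡ 31 (mod 60).


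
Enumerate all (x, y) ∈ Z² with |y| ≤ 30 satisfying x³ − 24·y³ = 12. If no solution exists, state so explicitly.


The equation is x³ - 24y³ = 12. For fixed y, x³ = 24·y³ + 12, so a solution requires the RHS to be a perfect cube.
Strategy: iterate y from -30 to 30, compute RHS = 24·y³ + 12, and check whether it is a (positive or negative) perfect cube.
Check small values of y:
  y = 0: RHS = 12 is not a perfect cube.
  y = 1: RHS = 36 is not a perfect cube.
  y = -1: RHS = -12 is not a perfect cube.
  y = 2: RHS = 204 is not a perfect cube.
  y = -2: RHS = -180 is not a perfect cube.
  y = 3: RHS = 660 is not a perfect cube.
  y = -3: RHS = -636 is not a perfect cube.
Continuing the search up to |y| = 30 finds no solutions either.
No (x, y) in the scanned range satisfies the equation.

No integer solutions with |y| ≤ 30.


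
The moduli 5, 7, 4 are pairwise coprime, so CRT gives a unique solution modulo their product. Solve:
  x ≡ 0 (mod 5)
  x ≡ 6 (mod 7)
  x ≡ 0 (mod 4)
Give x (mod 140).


Moduli 5, 7, 4 are pairwise coprime; by CRT there is a unique solution modulo M = 5 · 7 · 4 = 140.
Solve pairwise, accumulating the modulus:
  Start with x ≡ 0 (mod 5).
  Combine with x ≡ 6 (mod 7): since gcd(5, 7) = 1, we get a unique residue mod 35.
    Write x = 0 + 5·t and substitute into x ≡ 6 (mod 7): 5·t ≡ 6 − 0 = 6 (mod 7).
    The inverse of 5 mod 7 is 3 (since 5·3 = 15 = 2·7 + 1), so t ≡ 3·6 = 18 ≡ 4 (mod 7).
    Then x = 0 + 5·4 = 20, valid modulo lcm(5, 7) = 35: x ≡ 20 (mod 35).
  Combine with x ≡ 0 (mod 4): since gcd(35, 4) = 1, we get a unique residue mod 140.
    Write x = 20 + 35·t and substitute into x ≡ 0 (mod 4): 35·t ≡ 0 − 20 = -20 (mod 4).
    Reduce coefficients mod 4: 3·t ≡ 0 (mod 4).
    The inverse of 3 mod 4 is 3 (since 3·3 = 9 = 2·4 + 1), so t ≡ 3·0 = 0 ≡ 0 (mod 4).
    Then x = 20 + 35·0 = 20, valid modulo lcm(35, 4) = 140: x ≡ 20 (mod 140).
Verify: 20 mod 5 = 0 ✓, 20 mod 7 = 6 ✓, 20 mod 4 = 0 ✓.

x ≡ 20 (mod 140).


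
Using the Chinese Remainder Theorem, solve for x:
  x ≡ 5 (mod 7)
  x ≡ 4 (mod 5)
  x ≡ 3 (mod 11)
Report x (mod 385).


Moduli 7, 5, 11 are pairwise coprime; by CRT there is a unique solution modulo M = 7 · 5 · 11 = 385.
Solve pairwise, accumulating the modulus:
  Start with x ≡ 5 (mod 7).
  Combine with x ≡ 4 (mod 5): since gcd(7, 5) = 1, we get a unique residue mod 35.
    Write x = 5 + 7·t and substitute into x ≡ 4 (mod 5): 7·t ≡ 4 − 5 = -1 (mod 5).
    Reduce coefficients mod 5: 2·t ≡ 4 (mod 5).
    The inverse of 2 mod 5 is 3 (since 2·3 = 6 = 1·5 + 1), so t ≡ 3·4 = 12 ≡ 2 (mod 5).
    Then x = 5 + 7·2 = 19, valid modulo lcm(7, 5) = 35: x ≡ 19 (mod 35).
  Combine with x ≡ 3 (mod 11): since gcd(35, 11) = 1, we get a unique residue mod 385.
    Write x = 19 + 35·t and substitute into x ≡ 3 (mod 11): 35·t ≡ 3 − 19 = -16 (mod 11).
    Reduce coefficients mod 11: 2·t ≡ 6 (mod 11).
    The inverse of 2 mod 11 is 6 (since 2·6 = 12 = 1·11 + 1), so t ≡ 6·6 = 36 ≡ 3 (mod 11).
    Then x = 19 + 35·3 = 124, valid modulo lcm(35, 11) = 385: x ≡ 124 (mod 385).
Verify: 124 mod 7 = 5 ✓, 124 mod 5 = 4 ✓, 124 mod 11 = 3 ✓.

x ≡ 124 (mod 385).


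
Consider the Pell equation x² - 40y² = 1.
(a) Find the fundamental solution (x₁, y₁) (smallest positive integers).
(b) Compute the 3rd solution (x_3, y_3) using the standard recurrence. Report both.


Step 1: Find the fundamental solution (x₁, y₁) of x² - 40y² = 1.
  Expand √40 as a continued fraction. a₀ = ⌊√40⌋ = 6; iterate m_{k+1} = d_k·a_k − m_k, d_{k+1} = (40 − m_{k+1}²)/d_k, a_{k+1} = ⌊(a₀ + m_{k+1})/d_{k+1}⌋ (starting m₀ = 0, d₀ = 1), with convergents p_k = a_k·p_{k-1} + p_{k-2}, q_k = a_k·q_{k-1} + q_{k-2} (p₋₁ = 1, q₋₁ = 0):
  k = 0: a₀ = 6; p₀/q₀ = 6/1; p₀² − 40·q₀² = 36 − 40 = -4.
  k = 1: m = 6, d = 4, a = ⌊(6 + 6)/4⌋ = 3; p/q = (3·6 + 1)/(3·1 + 0) = 19/3; p² − 40·q² = 361 − 360 = 1.
  The first convergent with p² − 40·q² = 1 gives the fundamental solution (x₁, y₁) = (19, 3).
Step 2: Apply the recurrence (x_{n+1}, y_{n+1}) = (x₁x_n + 40y₁y_n, x₁y_n + y₁x_n) repeatedly.
  From (x_1, y_1) = (19, 3): x_2 = 19·19 + 40·3·3 = 721; y_2 = 19·3 + 3·19 = 114.
  From (x_2, y_2) = (721, 114): x_3 = 19·721 + 40·3·114 = 27379; y_3 = 19·114 + 3·721 = 4329.
Step 3: Verify x_3² - 40·y_3² = 749609641 - 749609640 = 1 (should be 1). ✓

(x_1, y_1) = (19, 3); (x_3, y_3) = (27379, 4329).


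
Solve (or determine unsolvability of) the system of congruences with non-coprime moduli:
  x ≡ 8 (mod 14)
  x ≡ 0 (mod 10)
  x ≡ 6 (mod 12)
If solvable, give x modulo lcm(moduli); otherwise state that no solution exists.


Moduli 14, 10, 12 are not pairwise coprime, so CRT works modulo lcm(m_i) when all pairwise compatibility conditions hold.
Pairwise compatibility: gcd(m_i, m_j) must divide a_i - a_j for every pair.
Merge one congruence at a time:
  Start: x ≡ 8 (mod 14).
  Combine with x ≡ 0 (mod 10): gcd(14, 10) = 2; 0 - 8 = -8, which IS divisible by 2, so compatible.
    Write x = 8 + 14·t and substitute into x ≡ 0 (mod 10): 14·t ≡ 0 − 8 = -8 (mod 10).
    Divide the congruence (and modulus) by g = 2: 7·t ≡ -4 (mod 5).
    Reduce coefficients mod 5: 2·t ≡ 1 (mod 5).
    The inverse of 2 mod 5 is 3 (since 2·3 = 6 = 1·5 + 1), so t ≡ 3·1 = 3 ≡ 3 (mod 5).
    Then x = 8 + 14·3 = 50, valid modulo lcm(14, 10) = 70: x ≡ 50 (mod 70).
  Combine with x ≡ 6 (mod 12): gcd(70, 12) = 2; 6 - 50 = -44, which IS divisible by 2, so compatible.
    Write x = 50 + 70·t and substitute into x ≡ 6 (mod 12): 70·t ≡ 6 − 50 = -44 (mod 12).
    Divide the congruence (and modulus) by g = 2: 35·t ≡ -22 (mod 6).
    Reduce coefficients mod 6: 5·t ≡ 2 (mod 6).
    The inverse of 5 mod 6 is 5 (since 5·5 = 25 = 4·6 + 1), so t ≡ 5·2 = 10 ≡ 4 (mod 6).
    Then x = 50 + 70·4 = 330, valid modulo lcm(70, 12) = 420: x ≡ 330 (mod 420).
Verify: 330 mod 14 = 8, 330 mod 10 = 0, 330 mod 12 = 6.

x ≡ 330 (mod 420).


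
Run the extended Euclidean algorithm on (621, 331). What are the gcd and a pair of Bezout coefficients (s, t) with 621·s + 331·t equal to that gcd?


Euclidean algorithm on (621, 331) — divide until remainder is 0:
  621 = 1 · 331 + 290
  331 = 1 · 290 + 41
  290 = 7 · 41 + 3
  41 = 13 · 3 + 2
  3 = 1 · 2 + 1
  2 = 2 · 1 + 0
gcd(621, 331) = 1.
Track Bezout coefficients alongside the remainders: start with r₀ = 621 = a·1 + b·0 (s = 1, t = 0) and r₁ = 331 = a·0 + b·1 (s = 0, t = 1); each new remainder r_{k+1} = r_{k-1} − q_k·r_k inherits s_{k+1} = s_{k-1} − q_k·s_k, t_{k+1} = t_{k-1} − q_k·t_k, so r_k = a·s_k + b·t_k at every step:
  q = 1: r = 290, s = 1 − 1·0 = 1, t = 0 − 1·1 = -1  (check: 621·1 + 331·(-1) = 290)
  q = 1: r = 41, s = 0 − 1·1 = -1, t = 1 − 1·(-1) = 2  (check: 621·(-1) + 331·2 = 41)
  q = 7: r = 3, s = 1 − 7·(-1) = 8, t = -1 − 7·2 = -15  (check: 621·8 + 331·(-15) = 3)
  q = 13: r = 2, s = -1 − 13·8 = -105, t = 2 − 13·(-15) = 197  (check: 621·(-105) + 331·197 = 2)
  q = 1: r = 1, s = 8 − 1·(-105) = 113, t = -15 − 1·197 = -212  (check: 621·113 + 331·(-212) = 1)
The row with r = 1 (the gcd) gives the Bezout coefficients s = 113, t = -212.
Result: 621 · (113) + 331 · (-212) = 1.

gcd(621, 331) = 1; s = 113, t = -212 (check: 621·113 + 331·(-212) = 1).


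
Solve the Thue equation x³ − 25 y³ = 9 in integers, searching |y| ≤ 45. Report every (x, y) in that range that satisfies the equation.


The equation is x³ - 25y³ = 9. For fixed y, x³ = 25·y³ + 9, so a solution requires the RHS to be a perfect cube.
Strategy: iterate y from -45 to 45, compute RHS = 25·y³ + 9, and check whether it is a (positive or negative) perfect cube.
Check small values of y:
  y = 0: RHS = 9 is not a perfect cube.
  y = 1: RHS = 34 is not a perfect cube.
  y = -1: RHS = -16 is not a perfect cube.
  y = 2: RHS = 209 is not a perfect cube.
  y = -2: RHS = -191 is not a perfect cube.
  y = 3: RHS = 684 is not a perfect cube.
  y = -3: RHS = -666 is not a perfect cube.
Continuing the search up to |y| = 45 finds no solutions either.
No (x, y) in the scanned range satisfies the equation.

No integer solutions with |y| ≤ 45.


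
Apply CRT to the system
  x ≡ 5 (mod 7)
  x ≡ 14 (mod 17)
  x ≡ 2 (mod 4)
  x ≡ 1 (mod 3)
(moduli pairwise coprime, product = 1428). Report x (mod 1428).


Product of moduli M = 7 · 17 · 4 · 3 = 1428.
Merge one congruence at a time:
  Start: x ≡ 5 (mod 7).
  Combine with x ≡ 14 (mod 17); new modulus lcm = 119.
    Write x = 5 + 7·t and substitute into x ≡ 14 (mod 17): 7·t ≡ 14 − 5 = 9 (mod 17).
    The inverse of 7 mod 17 is 5 (since 7·5 = 35 = 2·17 + 1), so t ≡ 5·9 = 45 ≡ 11 (mod 17).
    Then x = 5 + 7·11 = 82, valid modulo lcm(7, 17) = 119: x ≡ 82 (mod 119).
  Combine with x ≡ 2 (mod 4); new modulus lcm = 476.
    Write x = 82 + 119·t and substitute into x ≡ 2 (mod 4): 119·t ≡ 2 − 82 = -80 (mod 4).
    Reduce coefficients mod 4: 3·t ≡ 0 (mod 4).
    The inverse of 3 mod 4 is 3 (since 3·3 = 9 = 2·4 + 1), so t ≡ 3·0 = 0 ≡ 0 (mod 4).
    Then x = 82 + 119·0 = 82, valid modulo lcm(119, 4) = 476: x ≡ 82 (mod 476).
  Combine with x ≡ 1 (mod 3); new modulus lcm = 1428.
    Write x = 82 + 476·t and substitute into x ≡ 1 (mod 3): 476·t ≡ 1 − 82 = -81 (mod 3).
    Reduce coefficients mod 3: 2·t ≡ 0 (mod 3).
    The inverse of 2 mod 3 is 2 (since 2·2 = 4 = 1·3 + 1), so t ≡ 2·0 = 0 ≡ 0 (mod 3).
    Then x = 82 + 476·0 = 82, valid modulo lcm(476, 3) = 1428: x ≡ 82 (mod 1428).
Verify against each original: 82 mod 7 = 5, 82 mod 17 = 14, 82 mod 4 = 2, 82 mod 3 = 1.

x ≡ 82 (mod 1428).


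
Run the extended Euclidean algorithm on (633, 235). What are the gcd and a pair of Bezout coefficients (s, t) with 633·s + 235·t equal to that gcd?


Euclidean algorithm on (633, 235) — divide until remainder is 0:
  633 = 2 · 235 + 163
  235 = 1 · 163 + 72
  163 = 2 · 72 + 19
  72 = 3 · 19 + 15
  19 = 1 · 15 + 4
  15 = 3 · 4 + 3
  4 = 1 · 3 + 1
  3 = 3 · 1 + 0
gcd(633, 235) = 1.
Track Bezout coefficients alongside the remainders: start with r₀ = 633 = a·1 + b·0 (s = 1, t = 0) and r₁ = 235 = a·0 + b·1 (s = 0, t = 1); each new remainder r_{k+1} = r_{k-1} − q_k·r_k inherits s_{k+1} = s_{k-1} − q_k·s_k, t_{k+1} = t_{k-1} − q_k·t_k, so r_k = a·s_k + b·t_k at every step:
  q = 2: r = 163, s = 1 − 2·0 = 1, t = 0 − 2·1 = -2  (check: 633·1 + 235·(-2) = 163)
  q = 1: r = 72, s = 0 − 1·1 = -1, t = 1 − 1·(-2) = 3  (check: 633·(-1) + 235·3 = 72)
  q = 2: r = 19, s = 1 − 2·(-1) = 3, t = -2 − 2·3 = -8  (check: 633·3 + 235·(-8) = 19)
  q = 3: r = 15, s = -1 − 3·3 = -10, t = 3 − 3·(-8) = 27  (check: 633·(-10) + 235·27 = 15)
  q = 1: r = 4, s = 3 − 1·(-10) = 13, t = -8 − 1·27 = -35  (check: 633·13 + 235·(-35) = 4)
  q = 3: r = 3, s = -10 − 3·13 = -49, t = 27 − 3·(-35) = 132  (check: 633·(-49) + 235·132 = 3)
  q = 1: r = 1, s = 13 − 1·(-49) = 62, t = -35 − 1·132 = -167  (check: 633·62 + 235·(-167) = 1)
The row with r = 1 (the gcd) gives the Bezout coefficients s = 62, t = -167.
Result: 633 · (62) + 235 · (-167) = 1.

gcd(633, 235) = 1; s = 62, t = -167 (check: 633·62 + 235·(-167) = 1).


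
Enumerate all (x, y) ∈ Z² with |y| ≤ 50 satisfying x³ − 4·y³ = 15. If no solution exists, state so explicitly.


The equation is x³ - 4y³ = 15. For fixed y, x³ = 4·y³ + 15, so a solution requires the RHS to be a perfect cube.
Strategy: iterate y from -50 to 50, compute RHS = 4·y³ + 15, and check whether it is a (positive or negative) perfect cube.
Check small values of y:
  y = 0: RHS = 15 is not a perfect cube.
  y = 1: RHS = 19 is not a perfect cube.
  y = -1: RHS = 11 is not a perfect cube.
  y = 2: RHS = 47 is not a perfect cube.
  y = -2: RHS = -17 is not a perfect cube.
  y = 3: RHS = 123 is not a perfect cube.
  y = -3: RHS = -93 is not a perfect cube.
Continuing the search up to |y| = 50 finds no solutions either.
No (x, y) in the scanned range satisfies the equation.

No integer solutions with |y| ≤ 50.


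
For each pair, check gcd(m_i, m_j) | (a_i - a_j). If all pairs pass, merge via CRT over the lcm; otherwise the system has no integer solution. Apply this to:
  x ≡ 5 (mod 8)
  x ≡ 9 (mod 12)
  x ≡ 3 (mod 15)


Moduli 8, 12, 15 are not pairwise coprime, so CRT works modulo lcm(m_i) when all pairwise compatibility conditions hold.
Pairwise compatibility: gcd(m_i, m_j) must divide a_i - a_j for every pair.
Merge one congruence at a time:
  Start: x ≡ 5 (mod 8).
  Combine with x ≡ 9 (mod 12): gcd(8, 12) = 4; 9 - 5 = 4, which IS divisible by 4, so compatible.
    Write x = 5 + 8·t and substitute into x ≡ 9 (mod 12): 8·t ≡ 9 − 5 = 4 (mod 12).
    Divide the congruence (and modulus) by g = 4: 2·t ≡ 1 (mod 3).
    The inverse of 2 mod 3 is 2 (since 2·2 = 4 = 1·3 + 1), so t ≡ 2·1 = 2 ≡ 2 (mod 3).
    Then x = 5 + 8·2 = 21, valid modulo lcm(8, 12) = 24: x ≡ 21 (mod 24).
  Combine with x ≡ 3 (mod 15): gcd(24, 15) = 3; 3 - 21 = -18, which IS divisible by 3, so compatible.
    Write x = 21 + 24·t and substitute into x ≡ 3 (mod 15): 24·t ≡ 3 − 21 = -18 (mod 15).
    Divide the congruence (and modulus) by g = 3: 8·t ≡ -6 (mod 5).
    Reduce coefficients mod 5: 3·t ≡ 4 (mod 5).
    The inverse of 3 mod 5 is 2 (since 3·2 = 6 = 1·5 + 1), so t ≡ 2·4 = 8 ≡ 3 (mod 5).
    Then x = 21 + 24·3 = 93, valid modulo lcm(24, 15) = 120: x ≡ 93 (mod 120).
Verify: 93 mod 8 = 5, 93 mod 12 = 9, 93 mod 15 = 3.

x ≡ 93 (mod 120).


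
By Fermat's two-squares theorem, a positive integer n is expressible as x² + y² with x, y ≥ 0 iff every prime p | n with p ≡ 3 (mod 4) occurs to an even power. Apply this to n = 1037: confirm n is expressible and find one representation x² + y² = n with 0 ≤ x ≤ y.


Step 1: Factor n = 1037 = 17 · 61.
Step 2: Check the mod-4 condition on each prime factor: 17 ≡ 1 (mod 4), exponent 1; 61 ≡ 1 (mod 4), exponent 1.
All primes ≡ 3 (mod 4) appear to even exponent (or don't appear), so by the two-squares theorem n IS expressible as a sum of two squares.
Step 3: Build a representation. Here n = 17 · 61 is a product of primes ≡ 1 (mod 4). Each prime p ≡ 1 (mod 4) is itself a sum of two squares; find a² by testing p − a² for a perfect square:
  17: 17 − 1² = 16 = 4² ⇒ 17 = 1² + 4².
  61: 61 − 1² = 60, 61 − 2² = 57, 61 − 3² = 52, 61 − 4² = 45, 61 − 5² = 36 = 6² ⇒ 61 = 5² + 6².
  Combine using the Brahmagupta–Fibonacci identity (a² + b²)(c² + d²) = (ac − bd)² + (ad + bc)² = (ac + bd)² + (ad − bc)²:
  17 · 61 = 1037: from (1² + 4²)(5² + 6²), take (1·5 − 4·6, 1·6 + 4·5) = (5 − 24, 6 + 20) = (-19, 26); dropping signs (only squares matter) gives (19, 26); check 19² + 26² = 361 + 676 = 1037 ✓.
Step 4: Order so x ≤ y and verify: 19² + 26² = 361 + 676 = 1037 = n. ✓

n = 1037 = 19² + 26² (one valid representation with x ≤ y).


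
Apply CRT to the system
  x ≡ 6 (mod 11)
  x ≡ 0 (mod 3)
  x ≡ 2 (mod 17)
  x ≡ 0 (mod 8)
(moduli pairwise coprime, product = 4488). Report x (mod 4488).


Product of moduli M = 11 · 3 · 17 · 8 = 4488.
Merge one congruence at a time:
  Start: x ≡ 6 (mod 11).
  Combine with x ≡ 0 (mod 3); new modulus lcm = 33.
    Write x = 6 + 11·t and substitute into x ≡ 0 (mod 3): 11·t ≡ 0 − 6 = -6 (mod 3).
    Reduce coefficients mod 3: 2·t ≡ 0 (mod 3).
    The inverse of 2 mod 3 is 2 (since 2·2 = 4 = 1·3 + 1), so t ≡ 2·0 = 0 ≡ 0 (mod 3).
    Then x = 6 + 11·0 = 6, valid modulo lcm(11, 3) = 33: x ≡ 6 (mod 33).
  Combine with x ≡ 2 (mod 17); new modulus lcm = 561.
    Write x = 6 + 33·t and substitute into x ≡ 2 (mod 17): 33·t ≡ 2 − 6 = -4 (mod 17).
    Reduce coefficients mod 17: 16·t ≡ 13 (mod 17).
    The inverse of 16 mod 17 is 16 (since 16·16 = 256 = 15·17 + 1), so t ≡ 16·13 = 208 ≡ 4 (mod 17).
    Then x = 6 + 33·4 = 138, valid modulo lcm(33, 17) = 561: x ≡ 138 (mod 561).
  Combine with x ≡ 0 (mod 8); new modulus lcm = 4488.
    Write x = 138 + 561·t and substitute into x ≡ 0 (mod 8): 561·t ≡ 0 − 138 = -138 (mod 8).
    Reduce coefficients mod 8: 1·t ≡ 6 (mod 8).
    So t ≡ 6 (mod 8).
    Then x = 138 + 561·6 = 3504, valid modulo lcm(561, 8) = 4488: x ≡ 3504 (mod 4488).
Verify against each original: 3504 mod 11 = 6, 3504 mod 3 = 0, 3504 mod 17 = 2, 3504 mod 8 = 0.

x ≡ 3504 (mod 4488).


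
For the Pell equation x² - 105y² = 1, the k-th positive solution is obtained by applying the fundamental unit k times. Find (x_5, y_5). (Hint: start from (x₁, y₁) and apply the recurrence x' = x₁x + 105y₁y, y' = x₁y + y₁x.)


Step 1: Find the fundamental solution (x₁, y₁) of x² - 105y² = 1.
  Expand √105 as a continued fraction. a₀ = ⌊√105⌋ = 10; iterate m_{k+1} = d_k·a_k − m_k, d_{k+1} = (105 − m_{k+1}²)/d_k, a_{k+1} = ⌊(a₀ + m_{k+1})/d_{k+1}⌋ (starting m₀ = 0, d₀ = 1), with convergents p_k = a_k·p_{k-1} + p_{k-2}, q_k = a_k·q_{k-1} + q_{k-2} (p₋₁ = 1, q₋₁ = 0):
  k = 0: a₀ = 10; p₀/q₀ = 10/1; p₀² − 105·q₀² = 100 − 105 = -5.
  k = 1: m = 10, d = 5, a = ⌊(10 + 10)/5⌋ = 4; p/q = (4·10 + 1)/(4·1 + 0) = 41/4; p² − 105·q² = 1681 − 1680 = 1.
  The first convergent with p² − 105·q² = 1 gives the fundamental solution (x₁, y₁) = (41, 4).
Step 2: Apply the recurrence (x_{n+1}, y_{n+1}) = (x₁x_n + 105y₁y_n, x₁y_n + y₁x_n) repeatedly.
  From (x_1, y_1) = (41, 4): x_2 = 41·41 + 105·4·4 = 3361; y_2 = 41·4 + 4·41 = 328.
  From (x_2, y_2) = (3361, 328): x_3 = 41·3361 + 105·4·328 = 275561; y_3 = 41·328 + 4·3361 = 26892.
  From (x_3, y_3) = (275561, 26892): x_4 = 41·275561 + 105·4·26892 = 22592641; y_4 = 41·26892 + 4·275561 = 2204816.
  From (x_4, y_4) = (22592641, 2204816): x_5 = 41·22592641 + 105·4·2204816 = 1852321001; y_5 = 41·2204816 + 4·22592641 = 180768020.
Step 3: Verify x_5² - 105·y_5² = 3431093090745642001 - 3431093090745642000 = 1 (should be 1). ✓

(x_1, y_1) = (41, 4); (x_5, y_5) = (1852321001, 180768020).
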